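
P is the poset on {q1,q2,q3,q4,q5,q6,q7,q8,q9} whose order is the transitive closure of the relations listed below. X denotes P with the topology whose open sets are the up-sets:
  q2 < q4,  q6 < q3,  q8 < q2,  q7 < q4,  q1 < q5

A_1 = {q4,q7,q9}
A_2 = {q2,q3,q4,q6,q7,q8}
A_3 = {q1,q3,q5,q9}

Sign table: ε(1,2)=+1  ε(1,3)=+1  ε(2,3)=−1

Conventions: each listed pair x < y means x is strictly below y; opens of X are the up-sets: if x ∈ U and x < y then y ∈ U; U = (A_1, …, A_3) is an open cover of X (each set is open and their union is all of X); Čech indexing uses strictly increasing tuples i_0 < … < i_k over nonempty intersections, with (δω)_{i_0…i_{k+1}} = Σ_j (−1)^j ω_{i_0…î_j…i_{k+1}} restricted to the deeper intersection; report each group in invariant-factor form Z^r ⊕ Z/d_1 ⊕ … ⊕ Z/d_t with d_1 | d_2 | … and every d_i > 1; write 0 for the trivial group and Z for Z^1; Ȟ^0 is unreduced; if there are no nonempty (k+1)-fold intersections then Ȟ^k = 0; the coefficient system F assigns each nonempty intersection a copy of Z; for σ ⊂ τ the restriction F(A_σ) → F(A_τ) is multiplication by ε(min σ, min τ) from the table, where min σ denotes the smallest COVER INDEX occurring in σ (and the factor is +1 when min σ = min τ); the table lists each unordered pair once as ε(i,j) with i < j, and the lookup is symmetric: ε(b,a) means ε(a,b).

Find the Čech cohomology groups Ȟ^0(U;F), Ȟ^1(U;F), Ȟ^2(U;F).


Ȟ^0 = 0, Ȟ^1 = Z/2, Ȟ^2 = 0

intersection data:
  A12={q4,q7} A13={q9} A23={q3}
C dims 3,3; δ0: rk 3, SNF 1^2·2
Ȟ^0 = (3 − 3) − 0 = 0, so Ȟ^0 ≅ 0
Ȟ^1 = (3 − 0) − 3 = 0 plus torsion [2], so Ȟ^1 ≅ Z/2
Ȟ^2 = (0 − 0) − 0 = 0, so Ȟ^2 ≅ 0


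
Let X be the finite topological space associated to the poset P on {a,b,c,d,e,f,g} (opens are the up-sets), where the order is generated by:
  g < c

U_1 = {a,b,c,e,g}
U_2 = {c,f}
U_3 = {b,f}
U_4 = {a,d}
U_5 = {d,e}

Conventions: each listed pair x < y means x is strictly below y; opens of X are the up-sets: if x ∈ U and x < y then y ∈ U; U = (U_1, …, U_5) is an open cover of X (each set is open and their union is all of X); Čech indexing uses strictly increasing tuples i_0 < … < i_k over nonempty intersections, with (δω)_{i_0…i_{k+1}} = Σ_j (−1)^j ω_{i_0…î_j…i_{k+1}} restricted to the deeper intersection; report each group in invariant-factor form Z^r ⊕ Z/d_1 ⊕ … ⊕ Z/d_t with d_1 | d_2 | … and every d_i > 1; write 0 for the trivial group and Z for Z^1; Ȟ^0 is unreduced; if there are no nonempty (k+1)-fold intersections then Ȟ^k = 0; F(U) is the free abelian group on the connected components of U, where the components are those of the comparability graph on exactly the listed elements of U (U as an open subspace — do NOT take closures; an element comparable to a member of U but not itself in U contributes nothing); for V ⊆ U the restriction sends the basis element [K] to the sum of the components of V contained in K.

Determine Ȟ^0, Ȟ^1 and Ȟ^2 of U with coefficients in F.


nerve of the cover:
  U12={c} U13={b} U14={a} U15={e} U23={f} U45={d}
components per intersection:
  U1: {a} {b} {c,g} {e}
  U2: {c} {f}
  U3: {b} {f}
  U4: {a} {d}
  U5: {d} {e}
  U12: {c}
  U13: {b}
  U14: {a}
  U15: {e}
  U23: {f}
  U45: {d}
C dims 12,6; δ0: rk 6, SNF 1^6
Ȟ^0 = (12 − 6) − 0 = 6, so Ȟ^0 ≅ Z^6
Ȟ^1 = (6 − 0) − 6 = 0, so Ȟ^1 ≅ 0
Ȟ^2 = (0 − 0) − 0 = 0, so Ȟ^2 ≅ 0

Ȟ^0 = Z^6, Ȟ^1 = 0 and Ȟ^2 = 0


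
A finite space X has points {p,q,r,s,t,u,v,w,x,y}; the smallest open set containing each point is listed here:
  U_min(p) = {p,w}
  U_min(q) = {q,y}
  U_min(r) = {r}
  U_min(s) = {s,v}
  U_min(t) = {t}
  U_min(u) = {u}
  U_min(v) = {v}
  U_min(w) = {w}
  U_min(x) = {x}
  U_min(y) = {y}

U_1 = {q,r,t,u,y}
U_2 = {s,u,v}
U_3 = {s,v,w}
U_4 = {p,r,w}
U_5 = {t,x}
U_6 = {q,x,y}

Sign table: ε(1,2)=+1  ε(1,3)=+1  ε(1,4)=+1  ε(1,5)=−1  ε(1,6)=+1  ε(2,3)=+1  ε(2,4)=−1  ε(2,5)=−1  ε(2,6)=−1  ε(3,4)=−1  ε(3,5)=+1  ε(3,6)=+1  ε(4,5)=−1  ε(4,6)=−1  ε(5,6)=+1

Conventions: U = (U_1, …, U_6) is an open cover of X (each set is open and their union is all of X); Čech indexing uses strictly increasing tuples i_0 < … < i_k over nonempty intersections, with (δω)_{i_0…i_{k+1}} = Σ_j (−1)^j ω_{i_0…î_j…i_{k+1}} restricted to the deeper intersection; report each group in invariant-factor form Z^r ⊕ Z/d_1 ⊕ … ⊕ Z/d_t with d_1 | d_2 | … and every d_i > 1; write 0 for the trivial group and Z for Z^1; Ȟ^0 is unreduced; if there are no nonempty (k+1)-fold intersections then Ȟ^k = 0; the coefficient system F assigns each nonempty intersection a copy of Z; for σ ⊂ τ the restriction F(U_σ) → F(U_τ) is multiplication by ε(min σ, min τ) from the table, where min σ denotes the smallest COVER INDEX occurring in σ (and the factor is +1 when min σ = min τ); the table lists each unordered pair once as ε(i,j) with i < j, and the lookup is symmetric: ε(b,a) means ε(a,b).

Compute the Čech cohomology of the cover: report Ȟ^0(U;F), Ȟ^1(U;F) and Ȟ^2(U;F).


Ȟ^0 = 0,  Ȟ^1 = Z ⊕ Z/2,  Ȟ^2 = 0

nerve of the cover:
  U12={u} U14={r} U15={t} U16={q,y} U23={s,v} U34={w} U56={x}
C dims 6,7; δ0: rk 6, SNF 1^5·2
Ȟ^0 = (6 − 6) − 0 = 0, so Ȟ^0 ≅ 0
Ȟ^1 = (7 − 0) − 6 = 1 plus torsion [2], so Ȟ^1 ≅ Z ⊕ Z/2
Ȟ^2 = (0 − 0) − 0 = 0, so Ȟ^2 ≅ 0


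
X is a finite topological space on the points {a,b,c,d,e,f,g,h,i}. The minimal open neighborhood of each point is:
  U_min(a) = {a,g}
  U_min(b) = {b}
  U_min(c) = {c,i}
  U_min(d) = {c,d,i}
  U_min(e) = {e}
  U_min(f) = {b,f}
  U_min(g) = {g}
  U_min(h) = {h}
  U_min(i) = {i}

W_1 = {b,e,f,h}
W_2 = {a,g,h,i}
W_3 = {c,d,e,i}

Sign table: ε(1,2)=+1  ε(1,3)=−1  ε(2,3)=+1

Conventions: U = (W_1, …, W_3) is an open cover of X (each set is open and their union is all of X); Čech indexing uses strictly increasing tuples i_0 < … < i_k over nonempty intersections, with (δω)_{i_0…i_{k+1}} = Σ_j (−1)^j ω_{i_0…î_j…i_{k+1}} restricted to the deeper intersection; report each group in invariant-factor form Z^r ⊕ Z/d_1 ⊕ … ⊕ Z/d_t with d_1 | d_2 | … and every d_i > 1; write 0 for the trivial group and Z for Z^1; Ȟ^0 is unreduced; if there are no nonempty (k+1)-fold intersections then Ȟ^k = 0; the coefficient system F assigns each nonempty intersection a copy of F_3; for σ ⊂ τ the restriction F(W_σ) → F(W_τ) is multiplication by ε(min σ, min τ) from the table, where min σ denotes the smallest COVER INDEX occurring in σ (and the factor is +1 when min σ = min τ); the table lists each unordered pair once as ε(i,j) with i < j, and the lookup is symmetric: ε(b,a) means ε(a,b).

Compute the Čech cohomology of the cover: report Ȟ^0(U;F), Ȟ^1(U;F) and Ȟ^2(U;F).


nerve simplices:
  W12={h} W13={e} W23={i}
C dims 3,3; δ0: rk_F3 3
degree 0: 3−3−0 = 0 → Ȟ^0 ≅ 0
degree 1: 3−0−3 = 0 → Ȟ^1 ≅ 0
degree 2: 0−0−0 = 0 → Ȟ^2 ≅ 0

Ȟ^0 ≅ 0,  Ȟ^1 ≅ 0,  Ȟ^2 ≅ 0


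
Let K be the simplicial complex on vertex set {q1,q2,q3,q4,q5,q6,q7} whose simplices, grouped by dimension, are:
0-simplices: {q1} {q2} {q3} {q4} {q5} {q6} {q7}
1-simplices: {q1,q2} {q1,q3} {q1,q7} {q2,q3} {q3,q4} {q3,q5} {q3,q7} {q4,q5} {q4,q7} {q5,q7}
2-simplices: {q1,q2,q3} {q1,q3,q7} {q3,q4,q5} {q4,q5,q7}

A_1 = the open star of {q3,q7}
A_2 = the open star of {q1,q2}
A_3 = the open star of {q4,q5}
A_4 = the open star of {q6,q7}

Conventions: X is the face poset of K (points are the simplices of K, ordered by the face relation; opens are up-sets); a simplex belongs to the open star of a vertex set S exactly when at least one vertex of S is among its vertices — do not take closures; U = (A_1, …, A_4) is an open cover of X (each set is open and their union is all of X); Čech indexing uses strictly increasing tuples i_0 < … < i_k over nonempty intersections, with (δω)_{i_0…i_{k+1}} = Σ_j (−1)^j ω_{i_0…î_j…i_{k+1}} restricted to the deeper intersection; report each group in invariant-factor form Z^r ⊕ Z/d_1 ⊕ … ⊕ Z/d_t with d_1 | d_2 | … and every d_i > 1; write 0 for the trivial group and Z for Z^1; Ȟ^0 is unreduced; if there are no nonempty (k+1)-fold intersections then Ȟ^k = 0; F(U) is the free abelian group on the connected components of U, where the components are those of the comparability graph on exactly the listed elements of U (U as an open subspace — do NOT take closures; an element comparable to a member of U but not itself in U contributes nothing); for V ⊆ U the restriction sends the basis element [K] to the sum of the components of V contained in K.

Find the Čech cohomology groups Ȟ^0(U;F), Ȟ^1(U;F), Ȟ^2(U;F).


nerve of the cover:
  A1={{q3},{q7},{q1,q3},{q1,q7},{q2,q3},{q3,q4},{q3,q5},{q3,q7},{q4,q7},{q5,q7},{q1,q2,q3},{q1,q3,q7},{q3,q4,q5},{q4,q5,q7}} A2={{q1},{q2},{q1,q2},{q1,q3},{q1,q7},{q2,q3},{q1,q2,q3},{q1,q3,q7}} A3={{q4},{q5},{q3,q4},{q3,q5},{q4,q5},{q4,q7},{q5,q7},{q3,q4,q5},{q4,q5,q7}} A4={{q6},{q7},{q1,q7},{q3,q7},{q4,q7},{q5,q7},{q1,q3,q7},{q4,q5,q7}}
  A12={{q1,q3},{q1,q7},{q2,q3},{q1,q2,q3},{q1,q3,q7}} A13={{q3,q4},{q3,q5},{q4,q7},{q5,q7},{q3,q4,q5},{q4,q5,q7}} A14={{q7},{q1,q7},{q3,q7},{q4,q7},{q5,q7},{q1,q3,q7},{q4,q5,q7}} A24={{q1,q7},{q1,q3,q7}} A34={{q4,q7},{q5,q7},{q4,q5,q7}}
  A124={{q1,q7},{q1,q3,q7}} A134={{q4,q7},{q5,q7},{q4,q5,q7}}
components per intersection:
  A1: {{q3},{q7},{q1,q3},{q1,q7},{q2,q3},{q3,q4},{q3,q5},{q3,q7},{q4,q7},{q5,q7},{q1,q2,q3},{q1,q3,q7},{q3,q4,q5},{q4,q5,q7}}
  A2: {{q1},{q2},{q1,q2},{q1,q3},{q1,q7},{q2,q3},{q1,q2,q3},{q1,q3,q7}}
  A3: {{q4},{q5},{q3,q4},{q3,q5},{q4,q5},{q4,q7},{q5,q7},{q3,q4,q5},{q4,q5,q7}}
  A4: {{q6}} {{q7},{q1,q7},{q3,q7},{q4,q7},{q5,q7},{q1,q3,q7},{q4,q5,q7}}
  A12: {{q1,q3},{q1,q7},{q2,q3},{q1,q2,q3},{q1,q3,q7}}
  A13: {{q3,q4},{q3,q5},{q3,q4,q5}} {{q4,q7},{q5,q7},{q4,q5,q7}}
  A14: {{q7},{q1,q7},{q3,q7},{q4,q7},{q5,q7},{q1,q3,q7},{q4,q5,q7}}
  A24: {{q1,q7},{q1,q3,q7}}
  A34: {{q4,q7},{q5,q7},{q4,q5,q7}}
  A124: {{q1,q7},{q1,q3,q7}}
  A134: {{q4,q7},{q5,q7},{q4,q5,q7}}
C dims 5,6,2; δ0: rk 3, SNF 1^3; δ1: rk 2, SNF 1^2
Ȟ^0 = (5 − 3) − 0 = 2, so Ȟ^0 ≅ Z^2
Ȟ^1 = (6 − 2) − 3 = 1, so Ȟ^1 ≅ Z
Ȟ^2 = (2 − 0) − 2 = 0, so Ȟ^2 ≅ 0

Ȟ^0 = Z^2, Ȟ^1 = Z, Ȟ^2 = 0


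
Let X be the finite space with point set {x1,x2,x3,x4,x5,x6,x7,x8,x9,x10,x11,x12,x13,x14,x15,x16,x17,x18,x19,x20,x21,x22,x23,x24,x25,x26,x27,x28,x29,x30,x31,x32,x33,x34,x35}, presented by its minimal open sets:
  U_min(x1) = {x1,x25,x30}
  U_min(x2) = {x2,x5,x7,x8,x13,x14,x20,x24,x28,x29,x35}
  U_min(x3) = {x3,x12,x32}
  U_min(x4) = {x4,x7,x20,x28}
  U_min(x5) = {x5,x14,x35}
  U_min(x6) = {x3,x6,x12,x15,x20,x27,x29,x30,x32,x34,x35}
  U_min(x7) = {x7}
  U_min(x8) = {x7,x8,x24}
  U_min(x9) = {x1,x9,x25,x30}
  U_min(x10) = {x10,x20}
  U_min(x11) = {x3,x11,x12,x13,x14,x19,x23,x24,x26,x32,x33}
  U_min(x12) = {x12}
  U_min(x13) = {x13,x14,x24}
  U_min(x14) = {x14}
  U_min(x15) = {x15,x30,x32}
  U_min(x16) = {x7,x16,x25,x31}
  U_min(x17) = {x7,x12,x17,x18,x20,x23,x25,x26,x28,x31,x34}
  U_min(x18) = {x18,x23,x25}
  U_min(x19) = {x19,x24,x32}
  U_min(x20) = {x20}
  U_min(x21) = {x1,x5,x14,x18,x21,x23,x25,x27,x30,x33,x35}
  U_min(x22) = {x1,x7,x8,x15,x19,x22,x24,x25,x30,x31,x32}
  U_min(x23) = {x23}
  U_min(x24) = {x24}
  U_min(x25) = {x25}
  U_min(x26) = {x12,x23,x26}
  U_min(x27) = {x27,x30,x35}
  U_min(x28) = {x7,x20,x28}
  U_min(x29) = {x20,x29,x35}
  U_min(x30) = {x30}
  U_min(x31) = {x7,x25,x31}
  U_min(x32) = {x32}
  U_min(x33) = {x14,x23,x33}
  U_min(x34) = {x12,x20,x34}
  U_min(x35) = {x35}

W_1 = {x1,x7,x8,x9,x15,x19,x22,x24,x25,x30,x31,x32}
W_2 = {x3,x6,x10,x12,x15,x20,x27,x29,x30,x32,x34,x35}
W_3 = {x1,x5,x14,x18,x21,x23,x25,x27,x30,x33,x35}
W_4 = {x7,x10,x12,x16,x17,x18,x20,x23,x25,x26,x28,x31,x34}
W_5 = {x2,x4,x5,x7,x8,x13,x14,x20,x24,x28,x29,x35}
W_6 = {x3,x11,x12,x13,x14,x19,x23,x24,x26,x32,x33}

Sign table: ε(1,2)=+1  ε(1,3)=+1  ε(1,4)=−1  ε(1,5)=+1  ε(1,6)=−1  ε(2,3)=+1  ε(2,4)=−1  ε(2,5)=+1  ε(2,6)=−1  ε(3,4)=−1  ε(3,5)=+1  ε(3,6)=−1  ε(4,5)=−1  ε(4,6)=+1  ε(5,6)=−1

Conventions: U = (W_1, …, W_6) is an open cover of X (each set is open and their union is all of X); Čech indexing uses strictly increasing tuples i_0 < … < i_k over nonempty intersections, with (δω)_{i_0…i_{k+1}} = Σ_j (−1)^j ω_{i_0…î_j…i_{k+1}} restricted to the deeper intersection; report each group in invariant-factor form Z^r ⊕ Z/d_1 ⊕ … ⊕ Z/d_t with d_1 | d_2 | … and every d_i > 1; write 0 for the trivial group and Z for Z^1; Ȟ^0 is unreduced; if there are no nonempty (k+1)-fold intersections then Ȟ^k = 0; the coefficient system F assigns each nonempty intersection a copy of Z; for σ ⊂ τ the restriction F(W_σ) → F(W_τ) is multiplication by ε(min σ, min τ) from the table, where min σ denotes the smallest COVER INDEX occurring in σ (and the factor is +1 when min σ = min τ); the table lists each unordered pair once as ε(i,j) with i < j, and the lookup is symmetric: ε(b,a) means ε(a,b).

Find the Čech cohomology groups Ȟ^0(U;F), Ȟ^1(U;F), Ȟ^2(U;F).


Ȟ^0(U;F) ≅ Z,  Ȟ^1(U;F) ≅ 0,  Ȟ^2(U;F) ≅ Z/2

nerve simplices:
  W12={x15,x30,x32} W13={x1,x25,x30} W14={x7,x25,x31} W15={x7,x8,x24} W16={x19,x24,x32} W23={x27,x30,x35} W24={x10,x12,x20,x34} W25={x20,x29,x35} W26={x3,x12,x32} W34={x18,x23,x25} W35={x5,x14,x35} W36={x14,x23,x33} W45={x7,x20,x28} W46={x12,x23,x26} W56={x13,x14,x24}
  W123={x30} W126={x32} W134={x25} W145={x7} W156={x24} W235={x35} W245={x20} W246={x12} W346={x23} W356={x14}
C dims 6,15,10; δ0: rk 5, SNF 1^5; δ1: rk 10, SNF 1^9·2
degree 0: 6−5−0 = 1 → Ȟ^0 ≅ Z
degree 1: 15−10−5 = 0 → Ȟ^1 ≅ 0
degree 2: 10−0−10 = 0 plus torsion [2] → Ȟ^2 ≅ Z/2


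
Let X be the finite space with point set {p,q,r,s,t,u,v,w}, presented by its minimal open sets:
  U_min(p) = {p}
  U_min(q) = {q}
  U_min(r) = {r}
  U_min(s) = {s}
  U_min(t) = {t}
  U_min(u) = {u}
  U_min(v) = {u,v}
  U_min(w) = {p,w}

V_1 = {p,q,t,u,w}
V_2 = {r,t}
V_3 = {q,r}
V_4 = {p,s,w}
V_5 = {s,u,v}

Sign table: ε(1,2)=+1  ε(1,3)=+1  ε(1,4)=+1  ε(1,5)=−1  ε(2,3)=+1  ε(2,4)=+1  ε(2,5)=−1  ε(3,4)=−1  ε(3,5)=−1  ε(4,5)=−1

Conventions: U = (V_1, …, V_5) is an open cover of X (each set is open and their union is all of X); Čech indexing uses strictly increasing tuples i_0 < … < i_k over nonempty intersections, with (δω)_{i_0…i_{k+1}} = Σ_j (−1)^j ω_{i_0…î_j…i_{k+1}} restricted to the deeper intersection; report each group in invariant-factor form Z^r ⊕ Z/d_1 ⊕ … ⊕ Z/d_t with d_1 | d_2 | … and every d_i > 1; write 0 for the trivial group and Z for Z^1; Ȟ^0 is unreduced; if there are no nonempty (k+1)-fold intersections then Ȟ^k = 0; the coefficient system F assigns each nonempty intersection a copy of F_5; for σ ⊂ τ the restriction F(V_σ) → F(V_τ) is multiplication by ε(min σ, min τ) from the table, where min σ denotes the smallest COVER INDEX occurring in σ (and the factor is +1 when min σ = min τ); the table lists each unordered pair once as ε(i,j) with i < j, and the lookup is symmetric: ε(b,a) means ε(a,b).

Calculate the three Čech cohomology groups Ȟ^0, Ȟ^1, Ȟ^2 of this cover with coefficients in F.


intersection data:
  V12={t} V13={q} V14={p,w} V15={u} V23={r} V45={s}
C dims 5,6; δ0: rk_F5 4
Ȟ^0 = (5 − 4) − 0 = 1, so Ȟ^0 ≅ Z/5
Ȟ^1 = (6 − 0) − 4 = 2, so Ȟ^1 ≅ Z/5 ⊕ Z/5
Ȟ^2 = (0 − 0) − 0 = 0, so Ȟ^2 ≅ 0

Ȟ^0 ≅ Z/5, Ȟ^1 ≅ Z/5 ⊕ Z/5 and Ȟ^2 ≅ 0


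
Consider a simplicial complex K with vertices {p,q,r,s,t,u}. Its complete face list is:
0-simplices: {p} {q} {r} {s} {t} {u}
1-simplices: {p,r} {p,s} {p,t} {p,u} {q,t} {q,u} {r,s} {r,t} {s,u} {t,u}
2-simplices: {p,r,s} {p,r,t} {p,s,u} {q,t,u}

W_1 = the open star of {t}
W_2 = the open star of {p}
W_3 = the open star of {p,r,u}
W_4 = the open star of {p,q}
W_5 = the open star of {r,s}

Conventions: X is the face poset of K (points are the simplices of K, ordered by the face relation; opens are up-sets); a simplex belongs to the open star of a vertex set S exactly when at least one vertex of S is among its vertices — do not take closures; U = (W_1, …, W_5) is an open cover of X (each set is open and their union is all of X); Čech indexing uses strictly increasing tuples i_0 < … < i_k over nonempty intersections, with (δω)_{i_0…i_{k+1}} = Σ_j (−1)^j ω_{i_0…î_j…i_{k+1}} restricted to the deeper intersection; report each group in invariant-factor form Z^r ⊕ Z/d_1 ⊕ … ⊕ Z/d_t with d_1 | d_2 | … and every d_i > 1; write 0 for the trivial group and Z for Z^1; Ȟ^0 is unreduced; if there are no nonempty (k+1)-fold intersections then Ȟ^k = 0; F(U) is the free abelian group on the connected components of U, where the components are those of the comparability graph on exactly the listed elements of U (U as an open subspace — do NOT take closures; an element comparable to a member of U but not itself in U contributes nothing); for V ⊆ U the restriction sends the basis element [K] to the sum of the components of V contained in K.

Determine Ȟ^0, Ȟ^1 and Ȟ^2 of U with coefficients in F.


Ȟ^0 ≅ Z, Ȟ^1 ≅ Z and Ȟ^2 ≅ 0

nerve of the cover:
  W1={{t},{p,t},{q,t},{r,t},{t,u},{p,r,t},{q,t,u}} W2={{p},{p,r},{p,s},{p,t},{p,u},{p,r,s},{p,r,t},{p,s,u}} W3={{p},{r},{u},{p,r},{p,s},{p,t},{p,u},{q,u},{r,s},{r,t},{s,u},{t,u},{p,r,s},{p,r,t},{p,s,u},{q,t,u}} W4={{p},{q},{p,r},{p,s},{p,t},{p,u},{q,t},{q,u},{p,r,s},{p,r,t},{p,s,u},{q,t,u}} W5={{r},{s},{p,r},{p,s},{r,s},{r,t},{s,u},{p,r,s},{p,r,t},{p,s,u}}
  W12={{p,t},{p,r,t}} W13={{p,t},{r,t},{t,u},{p,r,t},{q,t,u}} W14={{p,t},{q,t},{p,r,t},{q,t,u}} W15={{r,t},{p,r,t}} W23={{p},{p,r},{p,s},{p,t},{p,u},{p,r,s},{p,r,t},{p,s,u}} W24={{p},{p,r},{p,s},{p,t},{p,u},{p,r,s},{p,r,t},{p,s,u}} W25={{p,r},{p,s},{p,r,s},{p,r,t},{p,s,u}} W34={{p},{p,r},{p,s},{p,t},{p,u},{q,u},{p,r,s},{p,r,t},{p,s,u},{q,t,u}} W35={{r},{p,r},{p,s},{r,s},{r,t},{s,u},{p,r,s},{p,r,t},{p,s,u}} W45={{p,r},{p,s},{p,r,s},{p,r,t},{p,s,u}}
  W123={{p,t},{p,r,t}} W124={{p,t},{p,r,t}} W125={{p,r,t}} W134={{p,t},{p,r,t},{q,t,u}} W135={{r,t},{p,r,t}} W145={{p,r,t}} W234={{p},{p,r},{p,s},{p,t},{p,u},{p,r,s},{p,r,t},{p,s,u}} W235={{p,r},{p,s},{p,r,s},{p,r,t},{p,s,u}} W245={{p,r},{p,s},{p,r,s},{p,r,t},{p,s,u}} W345={{p,r},{p,s},{p,r,s},{p,r,t},{p,s,u}}
  W1234={{p,t},{p,r,t}} W1235={{p,r,t}} W1245={{p,r,t}} W1345={{p,r,t}} W2345={{p,r},{p,s},{p,r,s},{p,r,t},{p,s,u}}
  W12345={{p,r,t}}
components per intersection:
  W1: {{t},{p,t},{q,t},{r,t},{t,u},{p,r,t},{q,t,u}}
  W2: {{p},{p,r},{p,s},{p,t},{p,u},{p,r,s},{p,r,t},{p,s,u}}
  W3: {{p},{r},{u},{p,r},{p,s},{p,t},{p,u},{q,u},{r,s},{r,t},{s,u},{t,u},{p,r,s},{p,r,t},{p,s,u},{q,t,u}}
  W4: {{p},{p,r},{p,s},{p,t},{p,u},{p,r,s},{p,r,t},{p,s,u}} {{q},{q,t},{q,u},{q,t,u}}
  W5: {{r},{s},{p,r},{p,s},{r,s},{r,t},{s,u},{p,r,s},{p,r,t},{p,s,u}}
  W12: {{p,t},{p,r,t}}
  W13: {{p,t},{r,t},{p,r,t}} {{t,u},{q,t,u}}
  W14: {{p,t},{p,r,t}} {{q,t},{q,t,u}}
  W15: {{r,t},{p,r,t}}
  W23: {{p},{p,r},{p,s},{p,t},{p,u},{p,r,s},{p,r,t},{p,s,u}}
  W24: {{p},{p,r},{p,s},{p,t},{p,u},{p,r,s},{p,r,t},{p,s,u}}
  W25: {{p,r},{p,s},{p,r,s},{p,r,t},{p,s,u}}
  W34: {{p},{p,r},{p,s},{p,t},{p,u},{p,r,s},{p,r,t},{p,s,u}} {{q,u},{q,t,u}}
  W35: {{r},{p,r},{p,s},{r,s},{r,t},{s,u},{p,r,s},{p,r,t},{p,s,u}}
  W45: {{p,r},{p,s},{p,r,s},{p,r,t},{p,s,u}}
  W123: {{p,t},{p,r,t}}
  W124: {{p,t},{p,r,t}}
  W125: {{p,r,t}}
  W134: {{p,t},{p,r,t}} {{q,t,u}}
  W135: {{r,t},{p,r,t}}
  W145: {{p,r,t}}
  W234: {{p},{p,r},{p,s},{p,t},{p,u},{p,r,s},{p,r,t},{p,s,u}}
  W235: {{p,r},{p,s},{p,r,s},{p,r,t},{p,s,u}}
  W245: {{p,r},{p,s},{p,r,s},{p,r,t},{p,s,u}}
  W345: {{p,r},{p,s},{p,r,s},{p,r,t},{p,s,u}}
  W1234: {{p,t},{p,r,t}}
  W1235: {{p,r,t}}
  W1245: {{p,r,t}}
  W1345: {{p,r,t}}
  W2345: {{p,r},{p,s},{p,r,s},{p,r,t},{p,s,u}}
  W12345: {{p,r,t}}
C dims 6,13,11,5; δ0: rk 5, SNF 1^5; δ1: rk 7, SNF 1^7; δ2: rk 4, SNF 1^4
Ȟ^0 = (6 − 5) − 0 = 1, so Ȟ^0 ≅ Z
Ȟ^1 = (13 − 7) − 5 = 1, so Ȟ^1 ≅ Z
Ȟ^2 = (11 − 4) − 7 = 0, so Ȟ^2 ≅ 0


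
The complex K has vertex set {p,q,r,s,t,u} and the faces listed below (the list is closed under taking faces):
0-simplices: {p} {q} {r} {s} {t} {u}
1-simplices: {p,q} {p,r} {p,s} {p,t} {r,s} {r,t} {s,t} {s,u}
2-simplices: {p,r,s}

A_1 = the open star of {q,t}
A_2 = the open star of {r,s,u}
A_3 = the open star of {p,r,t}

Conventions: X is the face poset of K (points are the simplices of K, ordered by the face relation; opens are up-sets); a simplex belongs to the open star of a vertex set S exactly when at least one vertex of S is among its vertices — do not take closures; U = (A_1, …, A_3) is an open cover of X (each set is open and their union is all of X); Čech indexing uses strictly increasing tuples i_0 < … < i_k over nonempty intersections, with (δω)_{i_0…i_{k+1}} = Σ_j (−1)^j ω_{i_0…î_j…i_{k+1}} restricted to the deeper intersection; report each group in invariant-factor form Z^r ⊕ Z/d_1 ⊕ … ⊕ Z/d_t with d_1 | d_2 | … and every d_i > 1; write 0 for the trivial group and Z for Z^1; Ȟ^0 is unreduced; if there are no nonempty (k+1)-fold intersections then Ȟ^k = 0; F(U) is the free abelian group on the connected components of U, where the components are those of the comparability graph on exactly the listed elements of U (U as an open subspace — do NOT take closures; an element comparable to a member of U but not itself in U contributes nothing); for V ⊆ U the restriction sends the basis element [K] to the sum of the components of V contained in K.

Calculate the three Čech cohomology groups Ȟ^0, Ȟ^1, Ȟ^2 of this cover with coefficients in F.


Ȟ^0 ≅ Z; Ȟ^1 ≅ Z; Ȟ^2 ≅ 0

cover nerve:
  A1={{q},{t},{p,q},{p,t},{r,t},{s,t}} A2={{r},{s},{u},{p,r},{p,s},{r,s},{r,t},{s,t},{s,u},{p,r,s}} A3={{p},{r},{t},{p,q},{p,r},{p,s},{p,t},{r,s},{r,t},{s,t},{p,r,s}}
  A12={{r,t},{s,t}} A13={{t},{p,q},{p,t},{r,t},{s,t}} A23={{r},{p,r},{p,s},{r,s},{r,t},{s,t},{p,r,s}}
  A123={{r,t},{s,t}}
components per intersection:
  A1: {{q},{p,q}} {{t},{p,t},{r,t},{s,t}}
  A2: {{r},{s},{u},{p,r},{p,s},{r,s},{r,t},{s,t},{s,u},{p,r,s}}
  A3: {{p},{r},{t},{p,q},{p,r},{p,s},{p,t},{r,s},{r,t},{s,t},{p,r,s}}
  A12: {{r,t}} {{s,t}}
  A13: {{t},{p,t},{r,t},{s,t}} {{p,q}}
  A23: {{r},{p,r},{p,s},{r,s},{r,t},{p,r,s}} {{s,t}}
  A123: {{r,t}} {{s,t}}
C dims 4,6,2; δ0: rk 3, SNF 1^3; δ1: rk 2, SNF 1^2
Ȟ^0: (4−3)−0=1 ⇒ Z
Ȟ^1: (6−2)−3=1 ⇒ Z
Ȟ^2: (2−0)−2=0 ⇒ 0


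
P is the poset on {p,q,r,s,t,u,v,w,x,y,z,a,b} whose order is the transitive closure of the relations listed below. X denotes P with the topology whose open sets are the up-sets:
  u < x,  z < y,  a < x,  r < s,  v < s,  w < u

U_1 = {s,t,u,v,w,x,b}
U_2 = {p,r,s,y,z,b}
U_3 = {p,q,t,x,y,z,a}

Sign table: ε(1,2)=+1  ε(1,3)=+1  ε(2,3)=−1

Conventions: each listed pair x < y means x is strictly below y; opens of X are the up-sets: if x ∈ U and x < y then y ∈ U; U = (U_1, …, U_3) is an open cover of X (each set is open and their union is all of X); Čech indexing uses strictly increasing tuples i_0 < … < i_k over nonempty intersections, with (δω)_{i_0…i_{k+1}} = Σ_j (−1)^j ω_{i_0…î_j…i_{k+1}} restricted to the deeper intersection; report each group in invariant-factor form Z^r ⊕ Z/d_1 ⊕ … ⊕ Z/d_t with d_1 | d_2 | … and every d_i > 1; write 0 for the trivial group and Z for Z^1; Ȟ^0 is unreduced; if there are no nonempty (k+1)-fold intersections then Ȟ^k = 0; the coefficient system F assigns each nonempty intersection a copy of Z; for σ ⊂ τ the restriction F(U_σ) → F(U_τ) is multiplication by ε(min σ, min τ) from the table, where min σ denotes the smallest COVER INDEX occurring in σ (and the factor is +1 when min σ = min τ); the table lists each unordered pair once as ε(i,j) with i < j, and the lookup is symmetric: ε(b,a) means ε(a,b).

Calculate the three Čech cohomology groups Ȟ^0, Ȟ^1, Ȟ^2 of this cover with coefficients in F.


nerve simplices:
  U12={s,b} U13={t,x} U23={p,y,z}
C dims 3,3; δ0: rk 3, SNF 1^2·2
degree 0: 3−3−0 = 0 → Ȟ^0 ≅ 0
degree 1: 3−0−3 = 0 plus torsion [2] → Ȟ^1 ≅ Z/2
degree 2: 0−0−0 = 0 → Ȟ^2 ≅ 0

Ȟ^0 = 0; Ȟ^1 = Z/2; Ȟ^2 = 0


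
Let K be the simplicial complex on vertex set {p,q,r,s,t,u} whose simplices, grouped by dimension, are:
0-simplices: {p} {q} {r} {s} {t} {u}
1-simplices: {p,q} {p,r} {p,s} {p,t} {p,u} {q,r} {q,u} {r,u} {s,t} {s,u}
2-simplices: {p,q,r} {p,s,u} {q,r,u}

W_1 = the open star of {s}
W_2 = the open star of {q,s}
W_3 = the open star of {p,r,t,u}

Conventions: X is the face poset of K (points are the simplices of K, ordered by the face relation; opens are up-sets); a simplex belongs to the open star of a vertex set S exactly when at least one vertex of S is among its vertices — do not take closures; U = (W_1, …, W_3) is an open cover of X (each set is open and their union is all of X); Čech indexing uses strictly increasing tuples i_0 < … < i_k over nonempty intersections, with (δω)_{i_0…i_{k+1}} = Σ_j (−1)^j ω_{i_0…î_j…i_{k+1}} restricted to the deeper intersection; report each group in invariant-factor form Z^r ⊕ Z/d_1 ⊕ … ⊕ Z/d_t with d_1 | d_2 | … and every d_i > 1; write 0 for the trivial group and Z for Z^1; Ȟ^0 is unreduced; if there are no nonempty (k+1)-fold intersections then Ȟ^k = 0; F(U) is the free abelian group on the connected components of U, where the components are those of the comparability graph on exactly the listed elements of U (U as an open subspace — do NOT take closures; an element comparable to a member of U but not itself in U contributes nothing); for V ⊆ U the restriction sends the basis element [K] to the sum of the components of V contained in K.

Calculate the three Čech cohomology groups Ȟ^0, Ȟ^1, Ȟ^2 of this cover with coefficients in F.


Ȟ^0 = Z, Ȟ^1 = Z and Ȟ^2 = 0

cover nerve:
  W1={{s},{p,s},{s,t},{s,u},{p,s,u}} W2={{q},{s},{p,q},{p,s},{q,r},{q,u},{s,t},{s,u},{p,q,r},{p,s,u},{q,r,u}} W3={{p},{r},{t},{u},{p,q},{p,r},{p,s},{p,t},{p,u},{q,r},{q,u},{r,u},{s,t},{s,u},{p,q,r},{p,s,u},{q,r,u}}
  W12={{s},{p,s},{s,t},{s,u},{p,s,u}} W13={{p,s},{s,t},{s,u},{p,s,u}} W23={{p,q},{p,s},{q,r},{q,u},{s,t},{s,u},{p,q,r},{p,s,u},{q,r,u}}
  W123={{p,s},{s,t},{s,u},{p,s,u}}
components per intersection:
  W1: {{s},{p,s},{s,t},{s,u},{p,s,u}}
  W2: {{q},{p,q},{q,r},{q,u},{p,q,r},{q,r,u}} {{s},{p,s},{s,t},{s,u},{p,s,u}}
  W3: {{p},{r},{t},{u},{p,q},{p,r},{p,s},{p,t},{p,u},{q,r},{q,u},{r,u},{s,t},{s,u},{p,q,r},{p,s,u},{q,r,u}}
  W12: {{s},{p,s},{s,t},{s,u},{p,s,u}}
  W13: {{p,s},{s,u},{p,s,u}} {{s,t}}
  W23: {{p,q},{q,r},{q,u},{p,q,r},{q,r,u}} {{p,s},{s,u},{p,s,u}} {{s,t}}
  W123: {{p,s},{s,u},{p,s,u}} {{s,t}}
C dims 4,6,2; δ0: rk 3, SNF 1^3; δ1: rk 2, SNF 1^2
Ȟ^0: (4−3)−0=1 ⇒ Z
Ȟ^1: (6−2)−3=1 ⇒ Z
Ȟ^2: (2−0)−2=0 ⇒ 0


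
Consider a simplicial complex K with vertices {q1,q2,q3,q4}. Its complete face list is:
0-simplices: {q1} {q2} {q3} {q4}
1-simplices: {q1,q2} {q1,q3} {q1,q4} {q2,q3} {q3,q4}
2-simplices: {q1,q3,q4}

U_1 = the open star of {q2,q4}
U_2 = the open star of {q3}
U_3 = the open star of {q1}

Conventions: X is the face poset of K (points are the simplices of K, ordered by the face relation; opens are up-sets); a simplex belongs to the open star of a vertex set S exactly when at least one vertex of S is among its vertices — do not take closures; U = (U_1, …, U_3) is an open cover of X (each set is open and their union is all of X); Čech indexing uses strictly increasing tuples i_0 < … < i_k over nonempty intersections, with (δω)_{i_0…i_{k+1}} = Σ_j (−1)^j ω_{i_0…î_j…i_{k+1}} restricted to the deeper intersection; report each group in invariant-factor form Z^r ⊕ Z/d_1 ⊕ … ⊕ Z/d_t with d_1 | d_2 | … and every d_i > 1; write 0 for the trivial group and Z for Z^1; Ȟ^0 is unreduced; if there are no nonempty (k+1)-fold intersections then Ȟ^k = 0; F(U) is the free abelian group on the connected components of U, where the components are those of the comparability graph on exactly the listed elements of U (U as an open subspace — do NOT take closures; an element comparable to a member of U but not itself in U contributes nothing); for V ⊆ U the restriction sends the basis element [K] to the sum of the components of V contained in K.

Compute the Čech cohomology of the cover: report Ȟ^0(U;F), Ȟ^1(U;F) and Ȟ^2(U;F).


cover nerve:
  U1={{q2},{q4},{q1,q2},{q1,q4},{q2,q3},{q3,q4},{q1,q3,q4}} U2={{q3},{q1,q3},{q2,q3},{q3,q4},{q1,q3,q4}} U3={{q1},{q1,q2},{q1,q3},{q1,q4},{q1,q3,q4}}
  U12={{q2,q3},{q3,q4},{q1,q3,q4}} U13={{q1,q2},{q1,q4},{q1,q3,q4}} U23={{q1,q3},{q1,q3,q4}}
  U123={{q1,q3,q4}}
components per intersection:
  U1: {{q2},{q1,q2},{q2,q3}} {{q4},{q1,q4},{q3,q4},{q1,q3,q4}}
  U2: {{q3},{q1,q3},{q2,q3},{q3,q4},{q1,q3,q4}}
  U3: {{q1},{q1,q2},{q1,q3},{q1,q4},{q1,q3,q4}}
  U12: {{q2,q3}} {{q3,q4},{q1,q3,q4}}
  U13: {{q1,q2}} {{q1,q4},{q1,q3,q4}}
  U23: {{q1,q3},{q1,q3,q4}}
  U123: {{q1,q3,q4}}
C dims 4,5,1; δ0: rk 3, SNF 1^3; δ1: rk 1, SNF 1^1
Ȟ^0: (4−3)−0=1 ⇒ Z
Ȟ^1: (5−1)−3=1 ⇒ Z
Ȟ^2: (1−0)−1=0 ⇒ 0

Ȟ^0 ≅ Z, Ȟ^1 ≅ Z and Ȟ^2 ≅ 0


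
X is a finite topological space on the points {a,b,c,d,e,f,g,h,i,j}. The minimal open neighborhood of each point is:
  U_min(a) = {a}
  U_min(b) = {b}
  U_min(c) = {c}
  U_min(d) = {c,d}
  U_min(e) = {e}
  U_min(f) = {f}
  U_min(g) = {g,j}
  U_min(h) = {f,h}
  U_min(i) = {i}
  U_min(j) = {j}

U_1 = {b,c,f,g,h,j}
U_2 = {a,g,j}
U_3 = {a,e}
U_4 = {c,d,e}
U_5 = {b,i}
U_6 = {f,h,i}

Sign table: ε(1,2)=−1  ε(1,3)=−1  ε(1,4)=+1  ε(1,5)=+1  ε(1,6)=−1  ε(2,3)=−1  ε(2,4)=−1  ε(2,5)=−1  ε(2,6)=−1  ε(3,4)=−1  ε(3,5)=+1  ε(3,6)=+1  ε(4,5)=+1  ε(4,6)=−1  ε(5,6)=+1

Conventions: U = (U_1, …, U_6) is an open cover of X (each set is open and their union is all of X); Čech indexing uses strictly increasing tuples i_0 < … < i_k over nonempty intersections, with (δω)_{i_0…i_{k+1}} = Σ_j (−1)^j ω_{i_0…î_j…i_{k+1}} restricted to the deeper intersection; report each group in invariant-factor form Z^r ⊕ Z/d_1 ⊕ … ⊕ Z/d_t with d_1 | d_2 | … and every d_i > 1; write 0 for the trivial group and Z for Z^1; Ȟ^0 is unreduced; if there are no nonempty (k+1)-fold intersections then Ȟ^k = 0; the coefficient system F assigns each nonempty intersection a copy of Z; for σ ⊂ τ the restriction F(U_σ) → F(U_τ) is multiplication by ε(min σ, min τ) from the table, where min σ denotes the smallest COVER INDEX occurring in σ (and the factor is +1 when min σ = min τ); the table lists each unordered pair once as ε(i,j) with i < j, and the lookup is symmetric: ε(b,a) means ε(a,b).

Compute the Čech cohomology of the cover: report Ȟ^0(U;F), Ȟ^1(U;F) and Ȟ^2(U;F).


intersection data:
  U12={g,j} U14={c} U15={b} U16={f,h} U23={a} U34={e} U56={i}
C dims 6,7; δ0: rk 6, SNF 1^5·2
Ȟ^0 = (6 − 6) − 0 = 0, so Ȟ^0 ≅ 0
Ȟ^1 = (7 − 0) − 6 = 1 plus torsion [2], so Ȟ^1 ≅ Z ⊕ Z/2
Ȟ^2 = (0 − 0) − 0 = 0, so Ȟ^2 ≅ 0

Ȟ^0(U;F) ≅ 0, Ȟ^1(U;F) ≅ Z ⊕ Z/2 and Ȟ^2(U;F) ≅ 0


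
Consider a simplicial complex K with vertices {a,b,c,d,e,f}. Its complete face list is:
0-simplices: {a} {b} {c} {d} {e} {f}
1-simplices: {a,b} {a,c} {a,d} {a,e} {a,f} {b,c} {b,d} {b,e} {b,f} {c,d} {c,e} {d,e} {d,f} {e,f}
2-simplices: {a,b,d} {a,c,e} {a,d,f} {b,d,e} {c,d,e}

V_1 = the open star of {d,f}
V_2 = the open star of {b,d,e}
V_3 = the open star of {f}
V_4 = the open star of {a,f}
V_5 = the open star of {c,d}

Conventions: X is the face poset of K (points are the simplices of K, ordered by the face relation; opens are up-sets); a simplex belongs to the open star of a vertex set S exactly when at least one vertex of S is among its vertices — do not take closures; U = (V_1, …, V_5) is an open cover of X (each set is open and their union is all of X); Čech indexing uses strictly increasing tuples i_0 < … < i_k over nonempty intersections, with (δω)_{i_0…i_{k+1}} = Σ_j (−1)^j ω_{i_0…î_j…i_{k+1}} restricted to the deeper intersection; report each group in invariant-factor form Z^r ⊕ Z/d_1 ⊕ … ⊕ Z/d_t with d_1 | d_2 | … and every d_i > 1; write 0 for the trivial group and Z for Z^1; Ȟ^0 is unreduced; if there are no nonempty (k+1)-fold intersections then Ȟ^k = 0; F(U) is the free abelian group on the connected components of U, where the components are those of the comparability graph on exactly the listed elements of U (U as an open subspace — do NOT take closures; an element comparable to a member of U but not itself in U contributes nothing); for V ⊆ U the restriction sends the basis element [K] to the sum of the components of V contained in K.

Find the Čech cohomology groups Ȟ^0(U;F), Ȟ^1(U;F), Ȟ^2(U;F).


nerve of the cover:
  V1={{d},{f},{a,d},{a,f},{b,d},{b,f},{c,d},{d,e},{d,f},{e,f},{a,b,d},{a,d,f},{b,d,e},{c,d,e}} V2={{b},{d},{e},{a,b},{a,d},{a,e},{b,c},{b,d},{b,e},{b,f},{c,d},{c,e},{d,e},{d,f},{e,f},{a,b,d},{a,c,e},{a,d,f},{b,d,e},{c,d,e}} V3={{f},{a,f},{b,f},{d,f},{e,f},{a,d,f}} V4={{a},{f},{a,b},{a,c},{a,d},{a,e},{a,f},{b,f},{d,f},{e,f},{a,b,d},{a,c,e},{a,d,f}} V5={{c},{d},{a,c},{a,d},{b,c},{b,d},{c,d},{c,e},{d,e},{d,f},{a,b,d},{a,c,e},{a,d,f},{b,d,e},{c,d,e}}
  V12={{d},{a,d},{b,d},{b,f},{c,d},{d,e},{d,f},{e,f},{a,b,d},{a,d,f},{b,d,e},{c,d,e}} V13={{f},{a,f},{b,f},{d,f},{e,f},{a,d,f}} V14={{f},{a,d},{a,f},{b,f},{d,f},{e,f},{a,b,d},{a,d,f}} V15={{d},{a,d},{b,d},{c,d},{d,e},{d,f},{a,b,d},{a,d,f},{b,d,e},{c,d,e}} V23={{b,f},{d,f},{e,f},{a,d,f}} V24={{a,b},{a,d},{a,e},{b,f},{d,f},{e,f},{a,b,d},{a,c,e},{a,d,f}} V25={{d},{a,d},{b,c},{b,d},{c,d},{c,e},{d,e},{d,f},{a,b,d},{a,c,e},{a,d,f},{b,d,e},{c,d,e}} V34={{f},{a,f},{b,f},{d,f},{e,f},{a,d,f}} V35={{d,f},{a,d,f}} V45={{a,c},{a,d},{d,f},{a,b,d},{a,c,e},{a,d,f}}
  V123={{b,f},{d,f},{e,f},{a,d,f}} V124={{a,d},{b,f},{d,f},{e,f},{a,b,d},{a,d,f}} V125={{d},{a,d},{b,d},{c,d},{d,e},{d,f},{a,b,d},{a,d,f},{b,d,e},{c,d,e}} V134={{f},{a,f},{b,f},{d,f},{e,f},{a,d,f}} V135={{d,f},{a,d,f}} V145={{a,d},{d,f},{a,b,d},{a,d,f}} V234={{b,f},{d,f},{e,f},{a,d,f}} V235={{d,f},{a,d,f}} V245={{a,d},{d,f},{a,b,d},{a,c,e},{a,d,f}} V345={{d,f},{a,d,f}}
  V1234={{b,f},{d,f},{e,f},{a,d,f}} V1235={{d,f},{a,d,f}} V1245={{a,d},{d,f},{a,b,d},{a,d,f}} V1345={{d,f},{a,d,f}} V2345={{d,f},{a,d,f}}
  V12345={{d,f},{a,d,f}}
components per intersection:
  V1: {{d},{f},{a,d},{a,f},{b,d},{b,f},{c,d},{d,e},{d,f},{e,f},{a,b,d},{a,d,f},{b,d,e},{c,d,e}}
  V2: {{b},{d},{e},{a,b},{a,d},{a,e},{b,c},{b,d},{b,e},{b,f},{c,d},{c,e},{d,e},{d,f},{e,f},{a,b,d},{a,c,e},{a,d,f},{b,d,e},{c,d,e}}
  V3: {{f},{a,f},{b,f},{d,f},{e,f},{a,d,f}}
  V4: {{a},{f},{a,b},{a,c},{a,d},{a,e},{a,f},{b,f},{d,f},{e,f},{a,b,d},{a,c,e},{a,d,f}}
  V5: {{c},{d},{a,c},{a,d},{b,c},{b,d},{c,d},{c,e},{d,e},{d,f},{a,b,d},{a,c,e},{a,d,f},{b,d,e},{c,d,e}}
  V12: {{d},{a,d},{b,d},{c,d},{d,e},{d,f},{a,b,d},{a,d,f},{b,d,e},{c,d,e}} {{b,f}} {{e,f}}
  V13: {{f},{a,f},{b,f},{d,f},{e,f},{a,d,f}}
  V14: {{f},{a,d},{a,f},{b,f},{d,f},{e,f},{a,b,d},{a,d,f}}
  V15: {{d},{a,d},{b,d},{c,d},{d,e},{d,f},{a,b,d},{a,d,f},{b,d,e},{c,d,e}}
  V23: {{b,f}} {{d,f},{a,d,f}} {{e,f}}
  V24: {{a,b},{a,d},{d,f},{a,b,d},{a,d,f}} {{a,e},{a,c,e}} {{b,f}} {{e,f}}
  V25: {{d},{a,d},{b,d},{c,d},{c,e},{d,e},{d,f},{a,b,d},{a,c,e},{a,d,f},{b,d,e},{c,d,e}} {{b,c}}
  V34: {{f},{a,f},{b,f},{d,f},{e,f},{a,d,f}}
  V35: {{d,f},{a,d,f}}
  V45: {{a,c},{a,c,e}} {{a,d},{d,f},{a,b,d},{a,d,f}}
  V123: {{b,f}} {{d,f},{a,d,f}} {{e,f}}
  V124: {{a,d},{d,f},{a,b,d},{a,d,f}} {{b,f}} {{e,f}}
  V125: {{d},{a,d},{b,d},{c,d},{d,e},{d,f},{a,b,d},{a,d,f},{b,d,e},{c,d,e}}
  V134: {{f},{a,f},{b,f},{d,f},{e,f},{a,d,f}}
  V135: {{d,f},{a,d,f}}
  V145: {{a,d},{d,f},{a,b,d},{a,d,f}}
  V234: {{b,f}} {{d,f},{a,d,f}} {{e,f}}
  V235: {{d,f},{a,d,f}}
  V245: {{a,d},{d,f},{a,b,d},{a,d,f}} {{a,c,e}}
  V345: {{d,f},{a,d,f}}
  V1234: {{b,f}} {{d,f},{a,d,f}} {{e,f}}
  V1235: {{d,f},{a,d,f}}
  V1245: {{a,d},{d,f},{a,b,d},{a,d,f}}
  V1345: {{d,f},{a,d,f}}
  V2345: {{d,f},{a,d,f}}
  V12345: {{d,f},{a,d,f}}
C dims 5,19,17,7; δ0: rk 4, SNF 1^4; δ1: rk 11, SNF 1^11; δ2: rk 6, SNF 1^6
Ȟ^0 = (5 − 4) − 0 = 1, so Ȟ^0 ≅ Z
Ȟ^1 = (19 − 11) − 4 = 4, so Ȟ^1 ≅ Z^4
Ȟ^2 = (17 − 6) − 11 = 0, so Ȟ^2 ≅ 0

Ȟ^0 ≅ Z,  Ȟ^1 ≅ Z^4,  Ȟ^2 ≅ 0


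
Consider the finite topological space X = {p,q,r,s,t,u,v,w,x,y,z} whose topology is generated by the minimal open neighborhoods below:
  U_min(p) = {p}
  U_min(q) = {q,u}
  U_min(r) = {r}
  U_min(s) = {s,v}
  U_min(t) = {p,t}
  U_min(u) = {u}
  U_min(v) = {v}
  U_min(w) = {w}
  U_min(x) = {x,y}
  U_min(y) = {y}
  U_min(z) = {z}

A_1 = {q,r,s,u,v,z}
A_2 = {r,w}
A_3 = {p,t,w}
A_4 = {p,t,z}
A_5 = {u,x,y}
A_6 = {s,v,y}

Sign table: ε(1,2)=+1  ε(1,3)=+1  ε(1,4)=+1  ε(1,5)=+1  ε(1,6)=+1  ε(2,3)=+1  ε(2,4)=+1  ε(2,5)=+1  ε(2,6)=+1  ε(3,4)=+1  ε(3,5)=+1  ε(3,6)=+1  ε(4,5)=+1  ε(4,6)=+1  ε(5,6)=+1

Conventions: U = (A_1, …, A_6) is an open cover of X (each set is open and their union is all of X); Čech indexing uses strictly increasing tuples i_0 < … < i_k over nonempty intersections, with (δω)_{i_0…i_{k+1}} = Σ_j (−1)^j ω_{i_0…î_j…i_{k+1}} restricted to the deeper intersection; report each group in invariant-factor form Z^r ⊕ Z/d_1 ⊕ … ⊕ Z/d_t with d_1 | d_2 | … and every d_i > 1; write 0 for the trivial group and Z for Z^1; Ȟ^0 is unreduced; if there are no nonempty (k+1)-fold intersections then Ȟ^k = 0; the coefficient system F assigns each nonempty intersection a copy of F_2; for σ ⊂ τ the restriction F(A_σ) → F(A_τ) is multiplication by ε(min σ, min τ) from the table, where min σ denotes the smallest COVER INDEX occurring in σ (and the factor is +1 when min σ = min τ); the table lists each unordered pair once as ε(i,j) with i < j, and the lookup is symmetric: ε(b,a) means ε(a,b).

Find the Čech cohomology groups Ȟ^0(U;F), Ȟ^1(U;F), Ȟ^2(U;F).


Ȟ^0(U;F) ≅ Z/2, Ȟ^1(U;F) ≅ Z/2 ⊕ Z/2, Ȟ^2(U;F) ≅ 0

cover nerve:
  A12={r} A14={z} A15={u} A16={s,v} A23={w} A34={p,t} A56={y}
C dims 6,7; δ0: rk_F2 5
Ȟ^0: (6−5)−0=1 ⇒ Z/2
Ȟ^1: (7−0)−5=2 ⇒ Z/2 ⊕ Z/2
Ȟ^2: (0−0)−0=0 ⇒ 0


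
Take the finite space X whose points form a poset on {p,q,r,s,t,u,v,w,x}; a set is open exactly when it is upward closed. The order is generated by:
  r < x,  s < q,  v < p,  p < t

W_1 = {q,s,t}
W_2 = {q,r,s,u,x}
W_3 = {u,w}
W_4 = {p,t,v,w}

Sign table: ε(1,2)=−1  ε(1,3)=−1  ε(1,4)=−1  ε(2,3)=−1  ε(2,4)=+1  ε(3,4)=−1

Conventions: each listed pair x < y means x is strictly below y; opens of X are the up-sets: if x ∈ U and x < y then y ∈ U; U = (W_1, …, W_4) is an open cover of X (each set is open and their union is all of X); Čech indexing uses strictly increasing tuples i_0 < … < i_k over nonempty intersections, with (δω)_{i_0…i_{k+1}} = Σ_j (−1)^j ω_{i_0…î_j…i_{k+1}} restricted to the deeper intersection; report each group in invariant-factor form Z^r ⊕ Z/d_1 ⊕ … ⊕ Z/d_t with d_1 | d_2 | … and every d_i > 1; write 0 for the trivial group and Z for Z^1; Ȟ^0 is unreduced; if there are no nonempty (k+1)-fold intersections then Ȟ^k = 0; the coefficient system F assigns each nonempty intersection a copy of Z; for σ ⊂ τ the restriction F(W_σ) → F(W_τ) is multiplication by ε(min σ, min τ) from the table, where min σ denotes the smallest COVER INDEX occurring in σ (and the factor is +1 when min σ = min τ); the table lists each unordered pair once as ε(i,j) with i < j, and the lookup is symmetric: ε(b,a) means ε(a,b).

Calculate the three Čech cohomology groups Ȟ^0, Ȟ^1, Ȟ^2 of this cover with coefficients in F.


nerve of the cover:
  W12={q,s} W14={t} W23={u} W34={w}
C dims 4,4; δ0: rk 3, SNF 1^3
Ȟ^0 = (4 − 3) − 0 = 1, so Ȟ^0 ≅ Z
Ȟ^1 = (4 − 0) − 3 = 1, so Ȟ^1 ≅ Z
Ȟ^2 = (0 − 0) − 0 = 0, so Ȟ^2 ≅ 0

Ȟ^0(U;F) ≅ Z,  Ȟ^1(U;F) ≅ Z,  Ȟ^2(U;F) ≅ 0


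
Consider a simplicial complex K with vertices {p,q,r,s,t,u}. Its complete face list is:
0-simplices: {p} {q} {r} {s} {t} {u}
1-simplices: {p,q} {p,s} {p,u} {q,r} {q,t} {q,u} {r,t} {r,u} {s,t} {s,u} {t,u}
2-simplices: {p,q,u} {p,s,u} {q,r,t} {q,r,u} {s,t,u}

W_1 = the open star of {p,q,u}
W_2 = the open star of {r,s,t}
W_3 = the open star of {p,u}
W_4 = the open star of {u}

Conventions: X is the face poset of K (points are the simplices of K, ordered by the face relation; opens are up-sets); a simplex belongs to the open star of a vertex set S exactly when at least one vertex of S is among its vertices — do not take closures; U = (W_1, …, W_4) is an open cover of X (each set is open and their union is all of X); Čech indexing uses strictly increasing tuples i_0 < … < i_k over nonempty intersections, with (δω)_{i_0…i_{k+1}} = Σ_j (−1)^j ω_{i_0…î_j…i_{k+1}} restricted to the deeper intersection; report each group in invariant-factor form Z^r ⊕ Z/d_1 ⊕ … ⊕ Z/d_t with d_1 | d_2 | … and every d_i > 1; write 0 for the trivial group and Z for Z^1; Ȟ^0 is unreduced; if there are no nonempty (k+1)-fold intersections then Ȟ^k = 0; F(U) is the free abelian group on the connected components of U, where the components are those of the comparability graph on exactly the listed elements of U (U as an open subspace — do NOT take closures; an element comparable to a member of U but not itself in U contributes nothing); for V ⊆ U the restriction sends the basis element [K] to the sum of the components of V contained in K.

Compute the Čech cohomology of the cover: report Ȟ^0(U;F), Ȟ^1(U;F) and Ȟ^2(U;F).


Ȟ^0 = Z; Ȟ^1 = Z; Ȟ^2 = 0

nerve of the cover:
  W1={{p},{q},{u},{p,q},{p,s},{p,u},{q,r},{q,t},{q,u},{r,u},{s,u},{t,u},{p,q,u},{p,s,u},{q,r,t},{q,r,u},{s,t,u}} W2={{r},{s},{t},{p,s},{q,r},{q,t},{r,t},{r,u},{s,t},{s,u},{t,u},{p,s,u},{q,r,t},{q,r,u},{s,t,u}} W3={{p},{u},{p,q},{p,s},{p,u},{q,u},{r,u},{s,u},{t,u},{p,q,u},{p,s,u},{q,r,u},{s,t,u}} W4={{u},{p,u},{q,u},{r,u},{s,u},{t,u},{p,q,u},{p,s,u},{q,r,u},{s,t,u}}
  W12={{p,s},{q,r},{q,t},{r,u},{s,u},{t,u},{p,s,u},{q,r,t},{q,r,u},{s,t,u}} W13={{p},{u},{p,q},{p,s},{p,u},{q,u},{r,u},{s,u},{t,u},{p,q,u},{p,s,u},{q,r,u},{s,t,u}} W14={{u},{p,u},{q,u},{r,u},{s,u},{t,u},{p,q,u},{p,s,u},{q,r,u},{s,t,u}} W23={{p,s},{r,u},{s,u},{t,u},{p,s,u},{q,r,u},{s,t,u}} W24={{r,u},{s,u},{t,u},{p,s,u},{q,r,u},{s,t,u}} W34={{u},{p,u},{q,u},{r,u},{s,u},{t,u},{p,q,u},{p,s,u},{q,r,u},{s,t,u}}
  W123={{p,s},{r,u},{s,u},{t,u},{p,s,u},{q,r,u},{s,t,u}} W124={{r,u},{s,u},{t,u},{p,s,u},{q,r,u},{s,t,u}} W134={{u},{p,u},{q,u},{r,u},{s,u},{t,u},{p,q,u},{p,s,u},{q,r,u},{s,t,u}} W234={{r,u},{s,u},{t,u},{p,s,u},{q,r,u},{s,t,u}}
  W1234={{r,u},{s,u},{t,u},{p,s,u},{q,r,u},{s,t,u}}
components per intersection:
  W1: {{p},{q},{u},{p,q},{p,s},{p,u},{q,r},{q,t},{q,u},{r,u},{s,u},{t,u},{p,q,u},{p,s,u},{q,r,t},{q,r,u},{s,t,u}}
  W2: {{r},{s},{t},{p,s},{q,r},{q,t},{r,t},{r,u},{s,t},{s,u},{t,u},{p,s,u},{q,r,t},{q,r,u},{s,t,u}}
  W3: {{p},{u},{p,q},{p,s},{p,u},{q,u},{r,u},{s,u},{t,u},{p,q,u},{p,s,u},{q,r,u},{s,t,u}}
  W4: {{u},{p,u},{q,u},{r,u},{s,u},{t,u},{p,q,u},{p,s,u},{q,r,u},{s,t,u}}
  W12: {{p,s},{s,u},{t,u},{p,s,u},{s,t,u}} {{q,r},{q,t},{r,u},{q,r,t},{q,r,u}}
  W13: {{p},{u},{p,q},{p,s},{p,u},{q,u},{r,u},{s,u},{t,u},{p,q,u},{p,s,u},{q,r,u},{s,t,u}}
  W14: {{u},{p,u},{q,u},{r,u},{s,u},{t,u},{p,q,u},{p,s,u},{q,r,u},{s,t,u}}
  W23: {{p,s},{s,u},{t,u},{p,s,u},{s,t,u}} {{r,u},{q,r,u}}
  W24: {{r,u},{q,r,u}} {{s,u},{t,u},{p,s,u},{s,t,u}}
  W34: {{u},{p,u},{q,u},{r,u},{s,u},{t,u},{p,q,u},{p,s,u},{q,r,u},{s,t,u}}
  W123: {{p,s},{s,u},{t,u},{p,s,u},{s,t,u}} {{r,u},{q,r,u}}
  W124: {{r,u},{q,r,u}} {{s,u},{t,u},{p,s,u},{s,t,u}}
  W134: {{u},{p,u},{q,u},{r,u},{s,u},{t,u},{p,q,u},{p,s,u},{q,r,u},{s,t,u}}
  W234: {{r,u},{q,r,u}} {{s,u},{t,u},{p,s,u},{s,t,u}}
  W1234: {{r,u},{q,r,u}} {{s,u},{t,u},{p,s,u},{s,t,u}}
C dims 4,9,7,2; δ0: rk 3, SNF 1^3; δ1: rk 5, SNF 1^5; δ2: rk 2, SNF 1^2
Ȟ^0 = (4 − 3) − 0 = 1, so Ȟ^0 ≅ Z
Ȟ^1 = (9 − 5) − 3 = 1, so Ȟ^1 ≅ Z
Ȟ^2 = (7 − 2) − 5 = 0, so Ȟ^2 ≅ 0
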